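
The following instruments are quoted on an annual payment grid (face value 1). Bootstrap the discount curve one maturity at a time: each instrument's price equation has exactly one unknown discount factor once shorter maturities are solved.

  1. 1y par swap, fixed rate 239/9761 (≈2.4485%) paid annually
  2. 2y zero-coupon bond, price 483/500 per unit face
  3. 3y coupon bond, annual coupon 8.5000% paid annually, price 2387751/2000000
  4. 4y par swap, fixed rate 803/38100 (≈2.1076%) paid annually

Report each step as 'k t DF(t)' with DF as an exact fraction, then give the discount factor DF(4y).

step 1 [1y] swap r/1=239/9761: DF=(1 − 239/9761·(0))/(1+239/9761) = 9761/10000 ≈ 0.976100
step 2 [2y] zero: DF = P = 483/500 ≈ 0.966000
step 3 [3y] bond c/1=17/200: DF=(2387751/2000000 − 17/200·(0.976100+0.966000))/(1+17/200) = 4741/5000 ≈ 0.948200
step 4 [4y] swap r/1=803/38100: DF=(1 − 803/38100·(0.976100+0.966000+0.948200))/(1+803/38100) = 9197/10000 ≈ 0.919700

1 1 9761/10000
2 2 483/500
3 3 4741/5000
4 4 9197/10000
DF(4y) = 9197/10000 ≈ 0.919700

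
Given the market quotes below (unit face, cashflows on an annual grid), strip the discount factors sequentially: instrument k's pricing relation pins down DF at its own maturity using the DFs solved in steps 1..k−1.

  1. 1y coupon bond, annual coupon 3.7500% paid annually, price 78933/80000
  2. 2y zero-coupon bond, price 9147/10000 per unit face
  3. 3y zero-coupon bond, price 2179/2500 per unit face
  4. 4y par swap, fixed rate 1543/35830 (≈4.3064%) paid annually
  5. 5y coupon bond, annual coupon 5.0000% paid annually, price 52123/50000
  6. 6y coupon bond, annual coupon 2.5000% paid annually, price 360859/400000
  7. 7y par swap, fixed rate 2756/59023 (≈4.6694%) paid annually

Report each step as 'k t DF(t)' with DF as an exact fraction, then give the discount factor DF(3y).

step 1 [1y] bond c/1=3/80: DF=(78933/80000 − 3/80·(0))/(1+3/80) = 951/1000 ≈ 0.951000
step 2 [2y] zero: DF = P = 9147/10000 ≈ 0.914700
step 3 [3y] zero: DF = P = 2179/2500 ≈ 0.871600
step 4 [4y] swap r/1=1543/35830: DF=(1 − 1543/35830·(0.951000+0.914700+0.871600))/(1+1543/35830) = 8457/10000 ≈ 0.845700
step 5 [5y] bond c/1=1/20: DF=(52123/50000 − 1/20·(0.951000+0.914700+0.871600+0.845700))/(1+1/20) = 4111/5000 ≈ 0.822200
step 6 [6y] bond c/1=1/40: DF=(360859/400000 − 1/40·(0.951000+0.914700+0.871600+0.845700+0.822200))/(1+1/40) = 7727/10000 ≈ 0.772700
step 7 [7y] swap r/1=2756/59023: DF=(1 − 2756/59023·(0.951000+0.914700+0.871600+0.845700+0.822200+0.772700))/(1+2756/59023) = 1811/2500 ≈ 0.724400

1 1 951/1000
2 2 9147/10000
3 3 2179/2500
4 4 8457/10000
5 5 4111/5000
6 6 7727/10000
7 7 1811/2500
DF(3y) = 2179/2500 ≈ 0.871600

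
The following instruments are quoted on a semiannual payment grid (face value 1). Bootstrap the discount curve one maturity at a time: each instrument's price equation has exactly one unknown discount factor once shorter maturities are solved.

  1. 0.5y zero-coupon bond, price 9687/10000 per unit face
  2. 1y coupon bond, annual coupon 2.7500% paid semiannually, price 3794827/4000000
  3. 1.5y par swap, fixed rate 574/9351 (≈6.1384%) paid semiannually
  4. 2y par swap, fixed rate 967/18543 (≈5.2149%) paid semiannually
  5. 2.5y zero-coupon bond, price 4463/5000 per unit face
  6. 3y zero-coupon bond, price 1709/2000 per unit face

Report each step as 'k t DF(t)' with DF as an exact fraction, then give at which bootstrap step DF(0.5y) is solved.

1 1/2 9687/10000
2 1 9227/10000
3 3/2 9139/10000
4 2 9033/10000
5 5/2 4463/5000
6 3 1709/2000
DF(0.5y) is solved at step 1

step 1 [0.5y] zero: DF = P = 9687/10000 ≈ 0.968700
step 2 [1y] bond c/2=11/800: DF=(3794827/4000000 − 11/800·(0.968700))/(1+11/800) = 9227/10000 ≈ 0.922700
step 3 [1.5y] swap r/2=287/9351: DF=(1 − 287/9351·(0.968700+0.922700))/(1+287/9351) = 9139/10000 ≈ 0.913900
step 4 [2y] swap r/2=967/37086: DF=(1 − 967/37086·(0.968700+0.922700+0.913900))/(1+967/37086) = 9033/10000 ≈ 0.903300
step 5 [2.5y] zero: DF = P = 4463/5000 ≈ 0.892600
step 6 [3y] zero: DF = P = 1709/2000 ≈ 0.854500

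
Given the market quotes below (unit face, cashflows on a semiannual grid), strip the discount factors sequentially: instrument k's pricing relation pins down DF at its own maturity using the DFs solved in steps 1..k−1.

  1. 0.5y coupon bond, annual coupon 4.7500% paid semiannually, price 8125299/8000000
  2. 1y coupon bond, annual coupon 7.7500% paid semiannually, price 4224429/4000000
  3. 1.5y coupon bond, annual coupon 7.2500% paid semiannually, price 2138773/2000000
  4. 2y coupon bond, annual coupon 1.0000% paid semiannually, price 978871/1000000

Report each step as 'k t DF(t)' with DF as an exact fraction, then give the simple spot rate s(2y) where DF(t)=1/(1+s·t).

step 1 [0.5y] bond c/2=19/800: DF=(8125299/8000000 − 19/800·(0))/(1+19/800) = 9921/10000 ≈ 0.992100
step 2 [1y] bond c/2=31/800: DF=(4224429/4000000 − 31/800·(0.992100))/(1+31/800) = 9797/10000 ≈ 0.979700
step 3 [1.5y] bond c/2=29/800: DF=(2138773/2000000 − 29/800·(0.992100+0.979700))/(1+29/800) = 963/1000 ≈ 0.963000
step 4 [2y] bond c/2=1/200: DF=(978871/1000000 − 1/200·(0.992100+0.979700+0.963000))/(1+1/200) = 4797/5000 ≈ 0.959400

1 1/2 9921/10000
2 1 9797/10000
3 3/2 963/1000
4 2 4797/5000
s(2y) = (1/(4797/5000) − 1)/(2) = 203/9594 ≈ 2.1159%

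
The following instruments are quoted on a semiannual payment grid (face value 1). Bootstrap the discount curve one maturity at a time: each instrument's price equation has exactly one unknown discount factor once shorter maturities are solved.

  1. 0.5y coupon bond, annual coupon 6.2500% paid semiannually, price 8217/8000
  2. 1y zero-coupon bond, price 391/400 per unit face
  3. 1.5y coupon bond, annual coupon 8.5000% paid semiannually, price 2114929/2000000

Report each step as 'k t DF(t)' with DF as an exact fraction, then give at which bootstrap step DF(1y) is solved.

step 1 [0.5y] bond c/2=1/32: DF=(8217/8000 − 1/32·(0))/(1+1/32) = 249/250 ≈ 0.996000
step 2 [1y] zero: DF = P = 391/400 ≈ 0.977500
step 3 [1.5y] bond c/2=17/400: DF=(2114929/2000000 − 17/400·(0.996000+0.977500))/(1+17/400) = 9339/10000 ≈ 0.933900

1 1/2 249/250
2 1 391/400
3 3/2 9339/10000
DF(1y) is solved at step 2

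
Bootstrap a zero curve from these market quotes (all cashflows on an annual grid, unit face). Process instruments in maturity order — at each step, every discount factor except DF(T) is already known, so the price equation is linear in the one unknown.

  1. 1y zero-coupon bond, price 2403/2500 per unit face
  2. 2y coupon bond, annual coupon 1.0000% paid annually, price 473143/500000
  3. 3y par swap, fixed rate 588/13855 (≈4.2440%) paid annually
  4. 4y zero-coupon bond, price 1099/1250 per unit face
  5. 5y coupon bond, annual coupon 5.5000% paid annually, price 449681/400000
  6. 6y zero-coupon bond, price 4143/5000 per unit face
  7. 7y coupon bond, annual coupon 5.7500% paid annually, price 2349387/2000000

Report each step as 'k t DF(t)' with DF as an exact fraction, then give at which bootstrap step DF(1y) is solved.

1 1 2403/2500
2 2 4637/5000
3 3 1103/1250
4 4 1099/1250
5 5 8753/10000
6 6 4143/5000
7 7 8197/10000
DF(1y) is solved at step 1

step 1 [1y] zero: DF = P = 2403/2500 ≈ 0.961200
step 2 [2y] bond c/1=1/100: DF=(473143/500000 − 1/100·(0.961200))/(1+1/100) = 4637/5000 ≈ 0.927400
step 3 [3y] swap r/1=588/13855: DF=(1 − 588/13855·(0.961200+0.927400))/(1+588/13855) = 1103/1250 ≈ 0.882400
step 4 [4y] zero: DF = P = 1099/1250 ≈ 0.879200
step 5 [5y] bond c/1=11/200: DF=(449681/400000 − 11/200·(0.961200+0.927400+0.882400+0.879200))/(1+11/200) = 8753/10000 ≈ 0.875300
step 6 [6y] zero: DF = P = 4143/5000 ≈ 0.828600
step 7 [7y] bond c/1=23/400: DF=(2349387/2000000 − 23/400·(0.961200+0.927400+0.882400+0.879200+0.875300+0.828600))/(1+23/400) = 8197/10000 ≈ 0.819700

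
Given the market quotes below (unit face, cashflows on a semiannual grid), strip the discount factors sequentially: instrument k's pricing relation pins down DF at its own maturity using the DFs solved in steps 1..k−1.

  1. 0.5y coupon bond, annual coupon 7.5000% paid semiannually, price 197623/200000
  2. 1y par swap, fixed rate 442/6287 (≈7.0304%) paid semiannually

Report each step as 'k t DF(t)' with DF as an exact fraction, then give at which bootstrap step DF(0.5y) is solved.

1 1/2 2381/2500
2 1 9337/10000
DF(0.5y) is solved at step 1

step 1 [0.5y] bond c/2=3/80: DF=(197623/200000 − 3/80·(0))/(1+3/80) = 2381/2500 ≈ 0.952400
step 2 [1y] swap r/2=221/6287: DF=(1 − 221/6287·(0.952400))/(1+221/6287) = 9337/10000 ≈ 0.933700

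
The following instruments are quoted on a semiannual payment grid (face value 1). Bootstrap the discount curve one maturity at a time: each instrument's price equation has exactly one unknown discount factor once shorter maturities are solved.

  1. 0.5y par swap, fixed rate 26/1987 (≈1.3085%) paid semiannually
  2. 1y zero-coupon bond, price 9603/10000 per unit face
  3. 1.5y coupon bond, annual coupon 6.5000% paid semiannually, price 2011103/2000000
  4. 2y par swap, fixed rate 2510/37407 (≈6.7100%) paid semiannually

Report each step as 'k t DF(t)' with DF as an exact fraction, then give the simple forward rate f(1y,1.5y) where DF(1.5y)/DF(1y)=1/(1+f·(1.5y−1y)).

1 1/2 1987/2000
2 1 9603/10000
3 3/2 2281/2500
4 2 1749/2000
f(1y,1.5y) = ((9603/10000)/(2281/2500) − 1)/(1/2) = 479/4562 ≈ 10.4998%

step 1 [0.5y] swap r/2=13/1987: DF=(1 − 13/1987·(0))/(1+13/1987) = 1987/2000 ≈ 0.993500
step 2 [1y] zero: DF = P = 9603/10000 ≈ 0.960300
step 3 [1.5y] bond c/2=13/400: DF=(2011103/2000000 − 13/400·(0.993500+0.960300))/(1+13/400) = 2281/2500 ≈ 0.912400
step 4 [2y] swap r/2=1255/37407: DF=(1 − 1255/37407·(0.993500+0.960300+0.912400))/(1+1255/37407) = 1749/2000 ≈ 0.874500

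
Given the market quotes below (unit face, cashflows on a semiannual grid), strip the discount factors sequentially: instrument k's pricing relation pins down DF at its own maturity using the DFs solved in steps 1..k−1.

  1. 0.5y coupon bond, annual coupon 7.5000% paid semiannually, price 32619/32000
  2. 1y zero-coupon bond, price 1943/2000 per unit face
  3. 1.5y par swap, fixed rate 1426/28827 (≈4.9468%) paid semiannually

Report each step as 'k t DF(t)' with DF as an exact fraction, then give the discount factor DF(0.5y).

step 1 [0.5y] bond c/2=3/80: DF=(32619/32000 − 3/80·(0))/(1+3/80) = 393/400 ≈ 0.982500
step 2 [1y] zero: DF = P = 1943/2000 ≈ 0.971500
step 3 [1.5y] swap r/2=713/28827: DF=(1 − 713/28827·(0.982500+0.971500))/(1+713/28827) = 9287/10000 ≈ 0.928700

1 1/2 393/400
2 1 1943/2000
3 3/2 9287/10000
DF(0.5y) = 393/400 ≈ 0.982500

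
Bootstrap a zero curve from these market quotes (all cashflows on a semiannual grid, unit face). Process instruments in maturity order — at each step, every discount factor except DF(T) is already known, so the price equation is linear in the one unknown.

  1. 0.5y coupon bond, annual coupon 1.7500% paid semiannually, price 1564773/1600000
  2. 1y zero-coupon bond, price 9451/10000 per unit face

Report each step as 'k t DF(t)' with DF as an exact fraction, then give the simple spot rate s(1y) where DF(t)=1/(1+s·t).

1 1/2 1939/2000
2 1 9451/10000
s(1y) = (1/(9451/10000) − 1)/(1) = 549/9451 ≈ 5.8089%

step 1 [0.5y] bond c/2=7/800: DF=(1564773/1600000 − 7/800·(0))/(1+7/800) = 1939/2000 ≈ 0.969500
step 2 [1y] zero: DF = P = 9451/10000 ≈ 0.945100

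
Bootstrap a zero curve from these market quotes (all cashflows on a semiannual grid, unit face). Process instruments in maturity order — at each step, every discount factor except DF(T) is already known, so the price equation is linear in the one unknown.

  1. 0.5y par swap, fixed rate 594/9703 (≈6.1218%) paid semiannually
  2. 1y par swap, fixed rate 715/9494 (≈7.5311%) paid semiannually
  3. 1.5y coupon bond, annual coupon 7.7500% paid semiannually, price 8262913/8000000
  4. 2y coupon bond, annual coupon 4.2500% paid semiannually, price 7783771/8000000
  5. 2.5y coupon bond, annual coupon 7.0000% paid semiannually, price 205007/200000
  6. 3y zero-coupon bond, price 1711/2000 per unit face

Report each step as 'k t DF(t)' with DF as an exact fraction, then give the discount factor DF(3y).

step 1 [0.5y] swap r/2=297/9703: DF=(1 − 297/9703·(0))/(1+297/9703) = 9703/10000 ≈ 0.970300
step 2 [1y] swap r/2=715/18988: DF=(1 − 715/18988·(0.970300))/(1+715/18988) = 1857/2000 ≈ 0.928500
step 3 [1.5y] bond c/2=31/800: DF=(8262913/8000000 − 31/800·(0.970300+0.928500))/(1+31/800) = 1847/2000 ≈ 0.923500
step 4 [2y] bond c/2=17/800: DF=(7783771/8000000 − 17/800·(0.970300+0.928500+0.923500))/(1+17/800) = 447/500 ≈ 0.894000
step 5 [2.5y] bond c/2=7/200: DF=(205007/200000 − 7/200·(0.970300+0.928500+0.923500+0.894000))/(1+7/200) = 8647/10000 ≈ 0.864700
step 6 [3y] zero: DF = P = 1711/2000 ≈ 0.855500

1 1/2 9703/10000
2 1 1857/2000
3 3/2 1847/2000
4 2 447/500
5 5/2 8647/10000
6 3 1711/2000
DF(3y) = 1711/2000 ≈ 0.855500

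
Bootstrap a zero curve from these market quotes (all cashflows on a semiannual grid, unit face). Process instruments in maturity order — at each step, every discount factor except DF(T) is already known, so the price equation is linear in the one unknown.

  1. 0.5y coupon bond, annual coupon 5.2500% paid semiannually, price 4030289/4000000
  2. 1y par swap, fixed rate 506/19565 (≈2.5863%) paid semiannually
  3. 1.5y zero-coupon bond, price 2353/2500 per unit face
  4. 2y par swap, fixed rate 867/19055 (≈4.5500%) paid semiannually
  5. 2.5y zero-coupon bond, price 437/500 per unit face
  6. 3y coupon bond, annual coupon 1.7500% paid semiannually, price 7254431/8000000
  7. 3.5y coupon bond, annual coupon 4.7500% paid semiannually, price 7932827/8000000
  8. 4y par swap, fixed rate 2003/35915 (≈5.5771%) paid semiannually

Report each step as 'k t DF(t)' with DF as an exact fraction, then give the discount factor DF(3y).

1 1/2 4909/5000
2 1 9747/10000
3 3/2 2353/2500
4 2 9133/10000
5 5/2 437/500
6 3 8583/10000
7 7/2 21/25
8 4 7997/10000
DF(3y) = 8583/10000 ≈ 0.858300

step 1 [0.5y] bond c/2=21/800: DF=(4030289/4000000 − 21/800·(0))/(1+21/800) = 4909/5000 ≈ 0.981800
step 2 [1y] swap r/2=253/19565: DF=(1 − 253/19565·(0.981800))/(1+253/19565) = 9747/10000 ≈ 0.974700
step 3 [1.5y] zero: DF = P = 2353/2500 ≈ 0.941200
step 4 [2y] swap r/2=867/38110: DF=(1 − 867/38110·(0.981800+0.974700+0.941200))/(1+867/38110) = 9133/10000 ≈ 0.913300
step 5 [2.5y] zero: DF = P = 437/500 ≈ 0.874000
step 6 [3y] bond c/2=7/800: DF=(7254431/8000000 − 7/800·(0.981800+0.974700+0.941200+0.913300+0.874000))/(1+7/800) = 8583/10000 ≈ 0.858300
step 7 [3.5y] bond c/2=19/800: DF=(7932827/8000000 − 19/800·(0.981800+0.974700+0.941200+0.913300+0.874000+0.858300))/(1+19/800) = 21/25 ≈ 0.840000
step 8 [4y] swap r/2=2003/71830: DF=(1 − 2003/71830·(0.981800+0.974700+0.941200+0.913300+0.874000+0.858300+0.840000))/(1+2003/71830) = 7997/10000 ≈ 0.799700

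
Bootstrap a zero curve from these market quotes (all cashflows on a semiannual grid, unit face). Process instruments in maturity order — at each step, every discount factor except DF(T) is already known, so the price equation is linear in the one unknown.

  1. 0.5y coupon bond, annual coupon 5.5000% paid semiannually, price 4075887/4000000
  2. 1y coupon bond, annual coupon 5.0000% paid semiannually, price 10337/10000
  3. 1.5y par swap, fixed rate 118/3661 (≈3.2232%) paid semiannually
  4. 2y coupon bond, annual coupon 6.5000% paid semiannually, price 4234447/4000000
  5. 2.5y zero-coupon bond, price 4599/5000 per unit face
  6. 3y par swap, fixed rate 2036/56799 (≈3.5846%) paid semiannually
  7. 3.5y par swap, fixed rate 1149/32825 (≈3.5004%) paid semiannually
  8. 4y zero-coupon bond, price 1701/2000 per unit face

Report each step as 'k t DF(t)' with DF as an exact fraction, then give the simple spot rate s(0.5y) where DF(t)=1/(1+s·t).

step 1 [0.5y] bond c/2=11/400: DF=(4075887/4000000 − 11/400·(0))/(1+11/400) = 9917/10000 ≈ 0.991700
step 2 [1y] bond c/2=1/40: DF=(10337/10000 − 1/40·(0.991700))/(1+1/40) = 9843/10000 ≈ 0.984300
step 3 [1.5y] swap r/2=59/3661: DF=(1 − 59/3661·(0.991700+0.984300))/(1+59/3661) = 1191/1250 ≈ 0.952800
step 4 [2y] bond c/2=13/400: DF=(4234447/4000000 − 13/400·(0.991700+0.984300+0.952800))/(1+13/400) = 9331/10000 ≈ 0.933100
step 5 [2.5y] zero: DF = P = 4599/5000 ≈ 0.919800
step 6 [3y] swap r/2=1018/56799: DF=(1 − 1018/56799·(0.991700+0.984300+0.952800+0.933100+0.919800))/(1+1018/56799) = 4491/5000 ≈ 0.898200
step 7 [3.5y] swap r/2=1149/65650: DF=(1 − 1149/65650·(0.991700+0.984300+0.952800+0.933100+0.919800+0.898200))/(1+1149/65650) = 8851/10000 ≈ 0.885100
step 8 [4y] zero: DF = P = 1701/2000 ≈ 0.850500

1 1/2 9917/10000
2 1 9843/10000
3 3/2 1191/1250
4 2 9331/10000
5 5/2 4599/5000
6 3 4491/5000
7 7/2 8851/10000
8 4 1701/2000
s(0.5y) = (1/(9917/10000) − 1)/(1/2) = 166/9917 ≈ 1.6739%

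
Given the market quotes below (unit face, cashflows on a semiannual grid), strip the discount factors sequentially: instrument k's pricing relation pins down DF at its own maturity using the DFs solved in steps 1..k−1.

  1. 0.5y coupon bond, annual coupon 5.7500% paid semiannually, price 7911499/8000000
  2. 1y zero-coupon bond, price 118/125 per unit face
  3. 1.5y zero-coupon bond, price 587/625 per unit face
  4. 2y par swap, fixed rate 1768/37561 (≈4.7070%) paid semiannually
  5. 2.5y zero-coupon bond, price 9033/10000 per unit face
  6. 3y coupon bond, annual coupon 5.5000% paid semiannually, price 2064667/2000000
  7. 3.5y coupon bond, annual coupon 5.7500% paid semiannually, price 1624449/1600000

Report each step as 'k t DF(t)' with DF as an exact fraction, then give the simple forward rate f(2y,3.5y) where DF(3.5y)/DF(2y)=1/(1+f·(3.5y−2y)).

1 1/2 9613/10000
2 1 118/125
3 3/2 587/625
4 2 2279/2500
5 5/2 9033/10000
6 3 22/25
7 7/2 8321/10000
f(2y,3.5y) = ((2279/2500)/(8321/10000) − 1)/(3/2) = 10/157 ≈ 6.3694%

step 1 [0.5y] bond c/2=23/800: DF=(7911499/8000000 − 23/800·(0))/(1+23/800) = 9613/10000 ≈ 0.961300
step 2 [1y] zero: DF = P = 118/125 ≈ 0.944000
step 3 [1.5y] zero: DF = P = 587/625 ≈ 0.939200
step 4 [2y] swap r/2=884/37561: DF=(1 − 884/37561·(0.961300+0.944000+0.939200))/(1+884/37561) = 2279/2500 ≈ 0.911600
step 5 [2.5y] zero: DF = P = 9033/10000 ≈ 0.903300
step 6 [3y] bond c/2=11/400: DF=(2064667/2000000 − 11/400·(0.961300+0.944000+0.939200+0.911600+0.903300))/(1+11/400) = 22/25 ≈ 0.880000
step 7 [3.5y] bond c/2=23/800: DF=(1624449/1600000 − 23/800·(0.961300+0.944000+0.939200+0.911600+0.903300+0.880000))/(1+23/800) = 8321/10000 ≈ 0.832100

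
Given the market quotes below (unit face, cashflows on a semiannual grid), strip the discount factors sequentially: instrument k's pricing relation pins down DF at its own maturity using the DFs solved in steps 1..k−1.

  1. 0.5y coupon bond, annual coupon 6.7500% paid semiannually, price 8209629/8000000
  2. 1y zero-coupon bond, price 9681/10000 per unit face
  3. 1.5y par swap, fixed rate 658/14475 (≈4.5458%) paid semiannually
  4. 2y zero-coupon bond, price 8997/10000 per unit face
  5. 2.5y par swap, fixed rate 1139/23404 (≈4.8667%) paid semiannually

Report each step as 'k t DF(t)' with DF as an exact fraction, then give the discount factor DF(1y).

1 1/2 9927/10000
2 1 9681/10000
3 3/2 4671/5000
4 2 8997/10000
5 5/2 8861/10000
DF(1y) = 9681/10000 ≈ 0.968100

step 1 [0.5y] bond c/2=27/800: DF=(8209629/8000000 − 27/800·(0))/(1+27/800) = 9927/10000 ≈ 0.992700
step 2 [1y] zero: DF = P = 9681/10000 ≈ 0.968100
step 3 [1.5y] swap r/2=329/14475: DF=(1 − 329/14475·(0.992700+0.968100))/(1+329/14475) = 4671/5000 ≈ 0.934200
step 4 [2y] zero: DF = P = 8997/10000 ≈ 0.899700
step 5 [2.5y] swap r/2=1139/46808: DF=(1 − 1139/46808·(0.992700+0.968100+0.934200+0.899700))/(1+1139/46808) = 8861/10000 ≈ 0.886100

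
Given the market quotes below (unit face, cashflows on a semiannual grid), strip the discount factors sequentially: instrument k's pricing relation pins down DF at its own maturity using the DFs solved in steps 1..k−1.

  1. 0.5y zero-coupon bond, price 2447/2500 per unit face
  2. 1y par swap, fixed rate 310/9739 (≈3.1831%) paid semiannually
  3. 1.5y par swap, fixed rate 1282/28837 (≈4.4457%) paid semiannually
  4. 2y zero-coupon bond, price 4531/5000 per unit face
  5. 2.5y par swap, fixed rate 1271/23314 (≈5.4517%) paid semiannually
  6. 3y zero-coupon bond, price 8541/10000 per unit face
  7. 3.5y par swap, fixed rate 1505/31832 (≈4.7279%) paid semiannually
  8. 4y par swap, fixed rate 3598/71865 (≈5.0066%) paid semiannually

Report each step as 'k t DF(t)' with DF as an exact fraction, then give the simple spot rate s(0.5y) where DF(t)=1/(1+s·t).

1 1/2 2447/2500
2 1 969/1000
3 3/2 9359/10000
4 2 4531/5000
5 5/2 8729/10000
6 3 8541/10000
7 7/2 1699/2000
8 4 8201/10000
s(0.5y) = (1/(2447/2500) − 1)/(1/2) = 106/2447 ≈ 4.3318%

step 1 [0.5y] zero: DF = P = 2447/2500 ≈ 0.978800
step 2 [1y] swap r/2=155/9739: DF=(1 − 155/9739·(0.978800))/(1+155/9739) = 969/1000 ≈ 0.969000
step 3 [1.5y] swap r/2=641/28837: DF=(1 − 641/28837·(0.978800+0.969000))/(1+641/28837) = 9359/10000 ≈ 0.935900
step 4 [2y] zero: DF = P = 4531/5000 ≈ 0.906200
step 5 [2.5y] swap r/2=1271/46628: DF=(1 − 1271/46628·(0.978800+0.969000+0.935900+0.906200))/(1+1271/46628) = 8729/10000 ≈ 0.872900
step 6 [3y] zero: DF = P = 8541/10000 ≈ 0.854100
step 7 [3.5y] swap r/2=1505/63664: DF=(1 − 1505/63664·(0.978800+0.969000+0.935900+0.906200+0.872900+0.854100))/(1+1505/63664) = 1699/2000 ≈ 0.849500
step 8 [4y] swap r/2=1799/71865: DF=(1 − 1799/71865·(0.978800+0.969000+0.935900+0.906200+0.872900+0.854100+0.849500))/(1+1799/71865) = 8201/10000 ≈ 0.820100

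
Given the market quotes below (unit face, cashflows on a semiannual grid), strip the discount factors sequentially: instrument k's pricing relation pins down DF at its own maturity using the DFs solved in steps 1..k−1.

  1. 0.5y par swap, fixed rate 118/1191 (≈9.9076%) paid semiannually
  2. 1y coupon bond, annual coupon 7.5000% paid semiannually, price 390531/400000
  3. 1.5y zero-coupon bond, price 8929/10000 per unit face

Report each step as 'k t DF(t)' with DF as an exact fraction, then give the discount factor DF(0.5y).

1 1/2 1191/1250
2 1 4533/5000
3 3/2 8929/10000
DF(0.5y) = 1191/1250 ≈ 0.952800

step 1 [0.5y] swap r/2=59/1191: DF=(1 − 59/1191·(0))/(1+59/1191) = 1191/1250 ≈ 0.952800
step 2 [1y] bond c/2=3/80: DF=(390531/400000 − 3/80·(0.952800))/(1+3/80) = 4533/5000 ≈ 0.906600
step 3 [1.5y] zero: DF = P = 8929/10000 ≈ 0.892900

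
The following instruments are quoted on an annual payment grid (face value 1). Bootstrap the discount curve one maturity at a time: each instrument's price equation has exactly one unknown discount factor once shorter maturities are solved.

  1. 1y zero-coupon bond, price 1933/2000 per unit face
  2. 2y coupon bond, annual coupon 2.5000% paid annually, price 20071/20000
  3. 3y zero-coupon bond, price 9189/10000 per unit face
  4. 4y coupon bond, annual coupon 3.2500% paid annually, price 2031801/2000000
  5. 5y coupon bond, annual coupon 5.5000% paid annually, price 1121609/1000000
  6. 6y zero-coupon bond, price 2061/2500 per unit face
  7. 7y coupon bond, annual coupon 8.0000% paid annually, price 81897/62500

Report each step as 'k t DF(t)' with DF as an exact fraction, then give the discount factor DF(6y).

1 1 1933/2000
2 2 1911/2000
3 3 9189/10000
4 4 1789/2000
5 5 2171/2500
6 6 2061/2500
7 7 507/625
DF(6y) = 2061/2500 ≈ 0.824400

step 1 [1y] zero: DF = P = 1933/2000 ≈ 0.966500
step 2 [2y] bond c/1=1/40: DF=(20071/20000 − 1/40·(0.966500))/(1+1/40) = 1911/2000 ≈ 0.955500
step 3 [3y] zero: DF = P = 9189/10000 ≈ 0.918900
step 4 [4y] bond c/1=13/400: DF=(2031801/2000000 − 13/400·(0.966500+0.955500+0.918900))/(1+13/400) = 1789/2000 ≈ 0.894500
step 5 [5y] bond c/1=11/200: DF=(1121609/1000000 − 11/200·(0.966500+0.955500+0.918900+0.894500))/(1+11/200) = 2171/2500 ≈ 0.868400
step 6 [6y] zero: DF = P = 2061/2500 ≈ 0.824400
step 7 [7y] bond c/1=2/25: DF=(81897/62500 − 2/25·(0.966500+0.955500+0.918900+0.894500+0.868400+0.824400))/(1+2/25) = 507/625 ≈ 0.811200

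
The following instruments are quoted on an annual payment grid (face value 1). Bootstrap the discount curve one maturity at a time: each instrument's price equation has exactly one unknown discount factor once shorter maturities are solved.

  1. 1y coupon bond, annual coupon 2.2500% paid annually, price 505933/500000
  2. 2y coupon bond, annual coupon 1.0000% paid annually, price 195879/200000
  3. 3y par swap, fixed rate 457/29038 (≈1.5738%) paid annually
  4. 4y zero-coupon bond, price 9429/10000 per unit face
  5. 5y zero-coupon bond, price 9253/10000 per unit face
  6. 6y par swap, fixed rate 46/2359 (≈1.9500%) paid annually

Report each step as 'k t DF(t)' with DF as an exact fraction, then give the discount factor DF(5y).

step 1 [1y] bond c/1=9/400: DF=(505933/500000 − 9/400·(0))/(1+9/400) = 1237/1250 ≈ 0.989600
step 2 [2y] bond c/1=1/100: DF=(195879/200000 − 1/100·(0.989600))/(1+1/100) = 9599/10000 ≈ 0.959900
step 3 [3y] swap r/1=457/29038: DF=(1 − 457/29038·(0.989600+0.959900))/(1+457/29038) = 9543/10000 ≈ 0.954300
step 4 [4y] zero: DF = P = 9429/10000 ≈ 0.942900
step 5 [5y] zero: DF = P = 9253/10000 ≈ 0.925300
step 6 [6y] swap r/1=46/2359: DF=(1 − 46/2359·(0.989600+0.959900+0.954300+0.942900+0.925300))/(1+46/2359) = 556/625 ≈ 0.889600

1 1 1237/1250
2 2 9599/10000
3 3 9543/10000
4 4 9429/10000
5 5 9253/10000
6 6 556/625
DF(5y) = 9253/10000 ≈ 0.925300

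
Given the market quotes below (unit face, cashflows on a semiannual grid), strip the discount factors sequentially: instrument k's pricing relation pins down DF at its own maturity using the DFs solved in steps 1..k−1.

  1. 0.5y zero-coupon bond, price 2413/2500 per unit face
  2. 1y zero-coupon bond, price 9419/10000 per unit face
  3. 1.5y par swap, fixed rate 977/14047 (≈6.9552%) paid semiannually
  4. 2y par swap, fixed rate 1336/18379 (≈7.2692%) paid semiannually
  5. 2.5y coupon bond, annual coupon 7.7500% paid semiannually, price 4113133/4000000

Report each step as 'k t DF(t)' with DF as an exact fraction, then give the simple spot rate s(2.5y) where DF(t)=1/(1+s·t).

1 1/2 2413/2500
2 1 9419/10000
3 3/2 9023/10000
4 2 1083/1250
5 5/2 533/625
s(2.5y) = (1/(533/625) − 1)/(5/2) = 184/2665 ≈ 6.9043%

step 1 [0.5y] zero: DF = P = 2413/2500 ≈ 0.965200
step 2 [1y] zero: DF = P = 9419/10000 ≈ 0.941900
step 3 [1.5y] swap r/2=977/28094: DF=(1 − 977/28094·(0.965200+0.941900))/(1+977/28094) = 9023/10000 ≈ 0.902300
step 4 [2y] swap r/2=668/18379: DF=(1 − 668/18379·(0.965200+0.941900+0.902300))/(1+668/18379) = 1083/1250 ≈ 0.866400
step 5 [2.5y] bond c/2=31/800: DF=(4113133/4000000 − 31/800·(0.965200+0.941900+0.902300+0.866400))/(1+31/800) = 533/625 ≈ 0.852800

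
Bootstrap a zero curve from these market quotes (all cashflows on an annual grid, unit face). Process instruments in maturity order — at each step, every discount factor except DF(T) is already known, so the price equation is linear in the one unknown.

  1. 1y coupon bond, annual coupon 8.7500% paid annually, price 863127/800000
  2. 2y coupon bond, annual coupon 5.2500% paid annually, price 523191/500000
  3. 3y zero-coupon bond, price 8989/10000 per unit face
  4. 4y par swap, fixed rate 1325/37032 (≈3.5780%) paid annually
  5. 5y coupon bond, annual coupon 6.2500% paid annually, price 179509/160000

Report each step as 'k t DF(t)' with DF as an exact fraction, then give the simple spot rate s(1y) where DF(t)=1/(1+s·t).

1 1 9921/10000
2 2 9447/10000
3 3 8989/10000
4 4 347/400
5 5 8381/10000
s(1y) = (1/(9921/10000) − 1)/(1) = 79/9921 ≈ 0.7963%

step 1 [1y] bond c/1=7/80: DF=(863127/800000 − 7/80·(0))/(1+7/80) = 9921/10000 ≈ 0.992100
step 2 [2y] bond c/1=21/400: DF=(523191/500000 − 21/400·(0.992100))/(1+21/400) = 9447/10000 ≈ 0.944700
step 3 [3y] zero: DF = P = 8989/10000 ≈ 0.898900
step 4 [4y] swap r/1=1325/37032: DF=(1 − 1325/37032·(0.992100+0.944700+0.898900))/(1+1325/37032) = 347/400 ≈ 0.867500
step 5 [5y] bond c/1=1/16: DF=(179509/160000 − 1/16·(0.992100+0.944700+0.898900+0.867500))/(1+1/16) = 8381/10000 ≈ 0.838100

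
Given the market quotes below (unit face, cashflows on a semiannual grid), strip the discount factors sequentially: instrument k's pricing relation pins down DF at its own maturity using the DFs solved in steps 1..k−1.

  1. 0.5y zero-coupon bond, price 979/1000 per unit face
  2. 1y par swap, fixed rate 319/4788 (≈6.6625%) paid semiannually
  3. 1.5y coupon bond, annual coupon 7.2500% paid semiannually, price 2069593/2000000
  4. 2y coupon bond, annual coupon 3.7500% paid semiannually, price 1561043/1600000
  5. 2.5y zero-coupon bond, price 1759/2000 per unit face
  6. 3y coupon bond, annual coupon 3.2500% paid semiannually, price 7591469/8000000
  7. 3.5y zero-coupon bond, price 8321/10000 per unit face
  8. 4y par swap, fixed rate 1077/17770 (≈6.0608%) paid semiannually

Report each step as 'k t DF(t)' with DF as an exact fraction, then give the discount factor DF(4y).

step 1 [0.5y] zero: DF = P = 979/1000 ≈ 0.979000
step 2 [1y] swap r/2=319/9576: DF=(1 − 319/9576·(0.979000))/(1+319/9576) = 4681/5000 ≈ 0.936200
step 3 [1.5y] bond c/2=29/800: DF=(2069593/2000000 − 29/800·(0.979000+0.936200))/(1+29/800) = 2329/2500 ≈ 0.931600
step 4 [2y] bond c/2=3/160: DF=(1561043/1600000 − 3/160·(0.979000+0.936200+0.931600))/(1+3/160) = 9053/10000 ≈ 0.905300
step 5 [2.5y] zero: DF = P = 1759/2000 ≈ 0.879500
step 6 [3y] bond c/2=13/800: DF=(7591469/8000000 − 13/800·(0.979000+0.936200+0.931600+0.905300+0.879500))/(1+13/800) = 8597/10000 ≈ 0.859700
step 7 [3.5y] zero: DF = P = 8321/10000 ≈ 0.832100
step 8 [4y] swap r/2=1077/35540: DF=(1 − 1077/35540·(0.979000+0.936200+0.931600+0.905300+0.879500+0.859700+0.832100))/(1+1077/35540) = 3923/5000 ≈ 0.784600

1 1/2 979/1000
2 1 4681/5000
3 3/2 2329/2500
4 2 9053/10000
5 5/2 1759/2000
6 3 8597/10000
7 7/2 8321/10000
8 4 3923/5000
DF(4y) = 3923/5000 ≈ 0.784600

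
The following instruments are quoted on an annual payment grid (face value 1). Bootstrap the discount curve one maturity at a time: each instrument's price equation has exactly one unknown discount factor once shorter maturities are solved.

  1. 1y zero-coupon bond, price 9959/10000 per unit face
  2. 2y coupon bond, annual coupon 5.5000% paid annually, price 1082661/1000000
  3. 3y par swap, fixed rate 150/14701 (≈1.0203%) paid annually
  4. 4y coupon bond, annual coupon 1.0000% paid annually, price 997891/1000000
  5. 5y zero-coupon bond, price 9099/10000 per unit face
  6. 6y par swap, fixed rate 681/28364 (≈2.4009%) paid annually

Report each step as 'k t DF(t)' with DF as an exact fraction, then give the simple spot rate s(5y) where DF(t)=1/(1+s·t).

1 1 9959/10000
2 2 9743/10000
3 3 97/100
4 4 9589/10000
5 5 9099/10000
6 6 4319/5000
s(5y) = (1/(9099/10000) − 1)/(5) = 901/45495 ≈ 1.9804%

step 1 [1y] zero: DF = P = 9959/10000 ≈ 0.995900
step 2 [2y] bond c/1=11/200: DF=(1082661/1000000 − 11/200·(0.995900))/(1+11/200) = 9743/10000 ≈ 0.974300
step 3 [3y] swap r/1=150/14701: DF=(1 − 150/14701·(0.995900+0.974300))/(1+150/14701) = 97/100 ≈ 0.970000
step 4 [4y] bond c/1=1/100: DF=(997891/1000000 − 1/100·(0.995900+0.974300+0.970000))/(1+1/100) = 9589/10000 ≈ 0.958900
step 5 [5y] zero: DF = P = 9099/10000 ≈ 0.909900
step 6 [6y] swap r/1=681/28364: DF=(1 − 681/28364·(0.995900+0.974300+0.970000+0.958900+0.909900))/(1+681/28364) = 4319/5000 ≈ 0.863800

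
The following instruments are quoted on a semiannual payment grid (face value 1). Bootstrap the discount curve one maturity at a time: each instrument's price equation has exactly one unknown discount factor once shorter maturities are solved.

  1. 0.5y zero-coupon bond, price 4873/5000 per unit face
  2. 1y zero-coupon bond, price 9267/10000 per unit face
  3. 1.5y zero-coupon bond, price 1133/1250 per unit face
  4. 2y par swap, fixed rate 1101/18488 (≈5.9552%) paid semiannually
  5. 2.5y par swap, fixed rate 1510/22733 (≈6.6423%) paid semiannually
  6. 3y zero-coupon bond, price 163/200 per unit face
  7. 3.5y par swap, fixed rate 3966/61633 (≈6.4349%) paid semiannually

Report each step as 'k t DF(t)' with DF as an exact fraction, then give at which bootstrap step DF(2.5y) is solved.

1 1/2 4873/5000
2 1 9267/10000
3 3/2 1133/1250
4 2 8899/10000
5 5/2 849/1000
6 3 163/200
7 7/2 8017/10000
DF(2.5y) is solved at step 5

step 1 [0.5y] zero: DF = P = 4873/5000 ≈ 0.974600
step 2 [1y] zero: DF = P = 9267/10000 ≈ 0.926700
step 3 [1.5y] zero: DF = P = 1133/1250 ≈ 0.906400
step 4 [2y] swap r/2=1101/36976: DF=(1 − 1101/36976·(0.974600+0.926700+0.906400))/(1+1101/36976) = 8899/10000 ≈ 0.889900
step 5 [2.5y] swap r/2=755/22733: DF=(1 − 755/22733·(0.974600+0.926700+0.906400+0.889900))/(1+755/22733) = 849/1000 ≈ 0.849000
step 6 [3y] zero: DF = P = 163/200 ≈ 0.815000
step 7 [3.5y] swap r/2=1983/61633: DF=(1 − 1983/61633·(0.974600+0.926700+0.906400+0.889900+0.849000+0.815000))/(1+1983/61633) = 8017/10000 ≈ 0.801700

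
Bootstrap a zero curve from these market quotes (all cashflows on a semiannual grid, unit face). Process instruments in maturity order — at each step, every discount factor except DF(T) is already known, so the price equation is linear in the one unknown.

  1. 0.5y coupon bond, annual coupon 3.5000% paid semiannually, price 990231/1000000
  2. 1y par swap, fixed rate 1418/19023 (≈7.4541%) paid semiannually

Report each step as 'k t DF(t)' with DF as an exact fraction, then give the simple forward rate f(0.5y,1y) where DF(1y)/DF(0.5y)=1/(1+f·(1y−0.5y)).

step 1 [0.5y] bond c/2=7/400: DF=(990231/1000000 − 7/400·(0))/(1+7/400) = 2433/2500 ≈ 0.973200
step 2 [1y] swap r/2=709/19023: DF=(1 − 709/19023·(0.973200))/(1+709/19023) = 9291/10000 ≈ 0.929100

1 1/2 2433/2500
2 1 9291/10000
f(0.5y,1y) = ((2433/2500)/(9291/10000) − 1)/(1/2) = 294/3097 ≈ 9.4931%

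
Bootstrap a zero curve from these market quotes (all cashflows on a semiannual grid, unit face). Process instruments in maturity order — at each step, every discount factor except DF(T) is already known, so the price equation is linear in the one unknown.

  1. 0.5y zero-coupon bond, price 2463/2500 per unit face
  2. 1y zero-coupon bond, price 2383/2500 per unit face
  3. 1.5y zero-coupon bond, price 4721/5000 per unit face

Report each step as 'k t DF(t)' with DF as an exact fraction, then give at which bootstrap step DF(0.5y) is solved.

1 1/2 2463/2500
2 1 2383/2500
3 3/2 4721/5000
DF(0.5y) is solved at step 1

step 1 [0.5y] zero: DF = P = 2463/2500 ≈ 0.985200
step 2 [1y] zero: DF = P = 2383/2500 ≈ 0.953200
step 3 [1.5y] zero: DF = P = 4721/5000 ≈ 0.944200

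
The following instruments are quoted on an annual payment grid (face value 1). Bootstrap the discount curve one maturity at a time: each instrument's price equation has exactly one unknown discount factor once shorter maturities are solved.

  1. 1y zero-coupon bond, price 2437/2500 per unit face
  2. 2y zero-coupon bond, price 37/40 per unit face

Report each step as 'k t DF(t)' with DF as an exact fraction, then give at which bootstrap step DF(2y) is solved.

1 1 2437/2500
2 2 37/40
DF(2y) is solved at step 2

step 1 [1y] zero: DF = P = 2437/2500 ≈ 0.974800
step 2 [2y] zero: DF = P = 37/40 ≈ 0.925000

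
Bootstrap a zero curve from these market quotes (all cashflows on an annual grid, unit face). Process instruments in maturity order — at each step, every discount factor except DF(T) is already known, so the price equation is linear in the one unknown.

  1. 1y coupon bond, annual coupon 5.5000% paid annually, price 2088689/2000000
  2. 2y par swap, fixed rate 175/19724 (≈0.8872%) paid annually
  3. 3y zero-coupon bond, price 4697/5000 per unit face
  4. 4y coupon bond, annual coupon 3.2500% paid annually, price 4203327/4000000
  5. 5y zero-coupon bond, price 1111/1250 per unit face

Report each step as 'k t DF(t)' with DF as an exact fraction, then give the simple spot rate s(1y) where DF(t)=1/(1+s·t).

1 1 9899/10000
2 2 393/400
3 3 4697/5000
4 4 9261/10000
5 5 1111/1250
s(1y) = (1/(9899/10000) − 1)/(1) = 101/9899 ≈ 1.0203%

step 1 [1y] bond c/1=11/200: DF=(2088689/2000000 − 11/200·(0))/(1+11/200) = 9899/10000 ≈ 0.989900
step 2 [2y] swap r/1=175/19724: DF=(1 − 175/19724·(0.989900))/(1+175/19724) = 393/400 ≈ 0.982500
step 3 [3y] zero: DF = P = 4697/5000 ≈ 0.939400
step 4 [4y] bond c/1=13/400: DF=(4203327/4000000 − 13/400·(0.989900+0.982500+0.939400))/(1+13/400) = 9261/10000 ≈ 0.926100
step 5 [5y] zero: DF = P = 1111/1250 ≈ 0.888800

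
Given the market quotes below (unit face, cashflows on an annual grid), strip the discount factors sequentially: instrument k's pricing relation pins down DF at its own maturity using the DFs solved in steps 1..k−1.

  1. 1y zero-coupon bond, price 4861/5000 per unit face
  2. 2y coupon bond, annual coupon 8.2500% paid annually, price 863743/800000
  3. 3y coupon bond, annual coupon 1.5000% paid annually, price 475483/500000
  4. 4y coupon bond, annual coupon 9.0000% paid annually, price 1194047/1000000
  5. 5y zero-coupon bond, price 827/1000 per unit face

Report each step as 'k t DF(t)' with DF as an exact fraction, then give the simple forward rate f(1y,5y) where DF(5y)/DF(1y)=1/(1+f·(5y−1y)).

1 1 4861/5000
2 2 9233/10000
3 3 9089/10000
4 4 8639/10000
5 5 827/1000
f(1y,5y) = ((4861/5000)/(827/1000) − 1)/(4) = 363/8270 ≈ 4.3894%

step 1 [1y] zero: DF = P = 4861/5000 ≈ 0.972200
step 2 [2y] bond c/1=33/400: DF=(863743/800000 − 33/400·(0.972200))/(1+33/400) = 9233/10000 ≈ 0.923300
step 3 [3y] bond c/1=3/200: DF=(475483/500000 − 3/200·(0.972200+0.923300))/(1+3/200) = 9089/10000 ≈ 0.908900
step 4 [4y] bond c/1=9/100: DF=(1194047/1000000 − 9/100·(0.972200+0.923300+0.908900))/(1+9/100) = 8639/10000 ≈ 0.863900
step 5 [5y] zero: DF = P = 827/1000 ≈ 0.827000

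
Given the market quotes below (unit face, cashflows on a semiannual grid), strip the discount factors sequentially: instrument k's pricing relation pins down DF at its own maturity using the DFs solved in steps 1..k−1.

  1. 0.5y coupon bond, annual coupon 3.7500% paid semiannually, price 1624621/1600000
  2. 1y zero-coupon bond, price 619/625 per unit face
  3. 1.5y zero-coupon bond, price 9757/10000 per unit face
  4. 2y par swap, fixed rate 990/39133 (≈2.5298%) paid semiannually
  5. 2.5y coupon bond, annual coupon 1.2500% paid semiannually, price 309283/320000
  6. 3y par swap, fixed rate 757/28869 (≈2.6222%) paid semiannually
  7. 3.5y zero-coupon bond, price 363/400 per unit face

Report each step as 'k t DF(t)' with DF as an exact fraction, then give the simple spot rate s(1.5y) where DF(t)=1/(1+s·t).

step 1 [0.5y] bond c/2=3/160: DF=(1624621/1600000 − 3/160·(0))/(1+3/160) = 9967/10000 ≈ 0.996700
step 2 [1y] zero: DF = P = 619/625 ≈ 0.990400
step 3 [1.5y] zero: DF = P = 9757/10000 ≈ 0.975700
step 4 [2y] swap r/2=495/39133: DF=(1 − 495/39133·(0.996700+0.990400+0.975700))/(1+495/39133) = 1901/2000 ≈ 0.950500
step 5 [2.5y] bond c/2=1/160: DF=(309283/320000 − 1/160·(0.996700+0.990400+0.975700+0.950500))/(1+1/160) = 4681/5000 ≈ 0.936200
step 6 [3y] swap r/2=757/57738: DF=(1 − 757/57738·(0.996700+0.990400+0.975700+0.950500+0.936200))/(1+757/57738) = 9243/10000 ≈ 0.924300
step 7 [3.5y] zero: DF = P = 363/400 ≈ 0.907500

1 1/2 9967/10000
2 1 619/625
3 3/2 9757/10000
4 2 1901/2000
5 5/2 4681/5000
6 3 9243/10000
7 7/2 363/400
s(1.5y) = (1/(9757/10000) − 1)/(3/2) = 162/9757 ≈ 1.6603%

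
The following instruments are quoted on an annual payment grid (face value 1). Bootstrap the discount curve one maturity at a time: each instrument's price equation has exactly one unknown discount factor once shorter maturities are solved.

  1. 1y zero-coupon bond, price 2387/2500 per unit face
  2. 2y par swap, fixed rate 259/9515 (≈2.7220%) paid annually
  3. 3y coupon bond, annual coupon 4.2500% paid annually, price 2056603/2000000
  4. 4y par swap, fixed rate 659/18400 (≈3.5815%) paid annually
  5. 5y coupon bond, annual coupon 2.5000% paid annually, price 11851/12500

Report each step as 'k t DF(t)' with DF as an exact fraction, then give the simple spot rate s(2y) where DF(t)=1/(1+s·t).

1 1 2387/2500
2 2 4741/5000
3 3 568/625
4 4 4341/5000
5 5 522/625
s(2y) = (1/(4741/5000) − 1)/(2) = 259/9482 ≈ 2.7315%

step 1 [1y] zero: DF = P = 2387/2500 ≈ 0.954800
step 2 [2y] swap r/1=259/9515: DF=(1 − 259/9515·(0.954800))/(1+259/9515) = 4741/5000 ≈ 0.948200
step 3 [3y] bond c/1=17/400: DF=(2056603/2000000 − 17/400·(0.954800+0.948200))/(1+17/400) = 568/625 ≈ 0.908800
step 4 [4y] swap r/1=659/18400: DF=(1 − 659/18400·(0.954800+0.948200+0.908800))/(1+659/18400) = 4341/5000 ≈ 0.868200
step 5 [5y] bond c/1=1/40: DF=(11851/12500 − 1/40·(0.954800+0.948200+0.908800+0.868200))/(1+1/40) = 522/625 ≈ 0.835200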